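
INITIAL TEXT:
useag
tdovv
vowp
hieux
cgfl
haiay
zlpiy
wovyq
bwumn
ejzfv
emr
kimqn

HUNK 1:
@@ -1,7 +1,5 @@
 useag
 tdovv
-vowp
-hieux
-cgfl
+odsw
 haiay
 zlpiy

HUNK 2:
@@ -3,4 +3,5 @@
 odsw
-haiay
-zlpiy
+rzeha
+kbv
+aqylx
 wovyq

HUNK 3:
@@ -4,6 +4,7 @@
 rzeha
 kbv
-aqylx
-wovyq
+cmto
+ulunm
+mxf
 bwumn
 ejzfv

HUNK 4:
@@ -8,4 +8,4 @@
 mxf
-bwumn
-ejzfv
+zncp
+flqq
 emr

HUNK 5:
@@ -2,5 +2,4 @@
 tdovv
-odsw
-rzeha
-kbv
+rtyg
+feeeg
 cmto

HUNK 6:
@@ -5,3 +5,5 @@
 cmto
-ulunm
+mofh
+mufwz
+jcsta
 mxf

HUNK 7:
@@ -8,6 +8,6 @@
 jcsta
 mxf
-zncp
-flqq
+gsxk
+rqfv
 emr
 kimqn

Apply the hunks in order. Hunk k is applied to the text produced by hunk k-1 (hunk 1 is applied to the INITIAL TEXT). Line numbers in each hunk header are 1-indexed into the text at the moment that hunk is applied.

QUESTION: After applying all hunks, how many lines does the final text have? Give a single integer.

Answer: 13

Derivation:
Hunk 1: at line 1 remove [vowp,hieux,cgfl] add [odsw] -> 10 lines: useag tdovv odsw haiay zlpiy wovyq bwumn ejzfv emr kimqn
Hunk 2: at line 3 remove [haiay,zlpiy] add [rzeha,kbv,aqylx] -> 11 lines: useag tdovv odsw rzeha kbv aqylx wovyq bwumn ejzfv emr kimqn
Hunk 3: at line 4 remove [aqylx,wovyq] add [cmto,ulunm,mxf] -> 12 lines: useag tdovv odsw rzeha kbv cmto ulunm mxf bwumn ejzfv emr kimqn
Hunk 4: at line 8 remove [bwumn,ejzfv] add [zncp,flqq] -> 12 lines: useag tdovv odsw rzeha kbv cmto ulunm mxf zncp flqq emr kimqn
Hunk 5: at line 2 remove [odsw,rzeha,kbv] add [rtyg,feeeg] -> 11 lines: useag tdovv rtyg feeeg cmto ulunm mxf zncp flqq emr kimqn
Hunk 6: at line 5 remove [ulunm] add [mofh,mufwz,jcsta] -> 13 lines: useag tdovv rtyg feeeg cmto mofh mufwz jcsta mxf zncp flqq emr kimqn
Hunk 7: at line 8 remove [zncp,flqq] add [gsxk,rqfv] -> 13 lines: useag tdovv rtyg feeeg cmto mofh mufwz jcsta mxf gsxk rqfv emr kimqn
Final line count: 13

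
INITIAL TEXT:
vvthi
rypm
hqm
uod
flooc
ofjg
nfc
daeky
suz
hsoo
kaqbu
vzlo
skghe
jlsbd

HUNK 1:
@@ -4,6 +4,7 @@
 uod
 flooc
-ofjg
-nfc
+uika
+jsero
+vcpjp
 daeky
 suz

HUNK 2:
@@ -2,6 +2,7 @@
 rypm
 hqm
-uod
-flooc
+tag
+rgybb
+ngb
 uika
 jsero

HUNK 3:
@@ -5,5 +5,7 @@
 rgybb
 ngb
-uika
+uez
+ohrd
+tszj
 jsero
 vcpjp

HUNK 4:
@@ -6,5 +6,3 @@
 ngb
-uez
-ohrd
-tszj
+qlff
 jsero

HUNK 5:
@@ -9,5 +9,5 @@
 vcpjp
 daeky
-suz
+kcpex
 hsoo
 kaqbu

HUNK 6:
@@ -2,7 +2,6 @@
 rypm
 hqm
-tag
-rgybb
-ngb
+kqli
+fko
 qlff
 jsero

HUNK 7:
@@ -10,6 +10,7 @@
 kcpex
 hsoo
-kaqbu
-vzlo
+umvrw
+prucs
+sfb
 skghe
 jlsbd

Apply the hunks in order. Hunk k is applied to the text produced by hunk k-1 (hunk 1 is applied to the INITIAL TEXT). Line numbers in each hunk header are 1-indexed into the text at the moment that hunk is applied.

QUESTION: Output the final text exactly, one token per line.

Hunk 1: at line 4 remove [ofjg,nfc] add [uika,jsero,vcpjp] -> 15 lines: vvthi rypm hqm uod flooc uika jsero vcpjp daeky suz hsoo kaqbu vzlo skghe jlsbd
Hunk 2: at line 2 remove [uod,flooc] add [tag,rgybb,ngb] -> 16 lines: vvthi rypm hqm tag rgybb ngb uika jsero vcpjp daeky suz hsoo kaqbu vzlo skghe jlsbd
Hunk 3: at line 5 remove [uika] add [uez,ohrd,tszj] -> 18 lines: vvthi rypm hqm tag rgybb ngb uez ohrd tszj jsero vcpjp daeky suz hsoo kaqbu vzlo skghe jlsbd
Hunk 4: at line 6 remove [uez,ohrd,tszj] add [qlff] -> 16 lines: vvthi rypm hqm tag rgybb ngb qlff jsero vcpjp daeky suz hsoo kaqbu vzlo skghe jlsbd
Hunk 5: at line 9 remove [suz] add [kcpex] -> 16 lines: vvthi rypm hqm tag rgybb ngb qlff jsero vcpjp daeky kcpex hsoo kaqbu vzlo skghe jlsbd
Hunk 6: at line 2 remove [tag,rgybb,ngb] add [kqli,fko] -> 15 lines: vvthi rypm hqm kqli fko qlff jsero vcpjp daeky kcpex hsoo kaqbu vzlo skghe jlsbd
Hunk 7: at line 10 remove [kaqbu,vzlo] add [umvrw,prucs,sfb] -> 16 lines: vvthi rypm hqm kqli fko qlff jsero vcpjp daeky kcpex hsoo umvrw prucs sfb skghe jlsbd

Answer: vvthi
rypm
hqm
kqli
fko
qlff
jsero
vcpjp
daeky
kcpex
hsoo
umvrw
prucs
sfb
skghe
jlsbd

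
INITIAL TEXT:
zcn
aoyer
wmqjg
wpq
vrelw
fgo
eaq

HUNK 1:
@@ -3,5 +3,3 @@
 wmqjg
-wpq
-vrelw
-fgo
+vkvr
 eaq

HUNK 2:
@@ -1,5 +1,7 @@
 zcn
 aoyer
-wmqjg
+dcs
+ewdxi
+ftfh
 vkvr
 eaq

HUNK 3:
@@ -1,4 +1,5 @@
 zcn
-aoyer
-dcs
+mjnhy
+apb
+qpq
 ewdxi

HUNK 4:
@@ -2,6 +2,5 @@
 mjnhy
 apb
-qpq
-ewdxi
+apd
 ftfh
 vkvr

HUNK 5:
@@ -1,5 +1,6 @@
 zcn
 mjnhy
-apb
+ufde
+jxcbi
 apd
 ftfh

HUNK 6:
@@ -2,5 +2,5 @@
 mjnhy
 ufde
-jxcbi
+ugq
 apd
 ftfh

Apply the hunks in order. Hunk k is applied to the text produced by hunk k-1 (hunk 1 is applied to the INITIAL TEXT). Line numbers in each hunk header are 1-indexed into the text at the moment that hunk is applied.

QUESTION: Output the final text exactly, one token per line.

Answer: zcn
mjnhy
ufde
ugq
apd
ftfh
vkvr
eaq

Derivation:
Hunk 1: at line 3 remove [wpq,vrelw,fgo] add [vkvr] -> 5 lines: zcn aoyer wmqjg vkvr eaq
Hunk 2: at line 1 remove [wmqjg] add [dcs,ewdxi,ftfh] -> 7 lines: zcn aoyer dcs ewdxi ftfh vkvr eaq
Hunk 3: at line 1 remove [aoyer,dcs] add [mjnhy,apb,qpq] -> 8 lines: zcn mjnhy apb qpq ewdxi ftfh vkvr eaq
Hunk 4: at line 2 remove [qpq,ewdxi] add [apd] -> 7 lines: zcn mjnhy apb apd ftfh vkvr eaq
Hunk 5: at line 1 remove [apb] add [ufde,jxcbi] -> 8 lines: zcn mjnhy ufde jxcbi apd ftfh vkvr eaq
Hunk 6: at line 2 remove [jxcbi] add [ugq] -> 8 lines: zcn mjnhy ufde ugq apd ftfh vkvr eaq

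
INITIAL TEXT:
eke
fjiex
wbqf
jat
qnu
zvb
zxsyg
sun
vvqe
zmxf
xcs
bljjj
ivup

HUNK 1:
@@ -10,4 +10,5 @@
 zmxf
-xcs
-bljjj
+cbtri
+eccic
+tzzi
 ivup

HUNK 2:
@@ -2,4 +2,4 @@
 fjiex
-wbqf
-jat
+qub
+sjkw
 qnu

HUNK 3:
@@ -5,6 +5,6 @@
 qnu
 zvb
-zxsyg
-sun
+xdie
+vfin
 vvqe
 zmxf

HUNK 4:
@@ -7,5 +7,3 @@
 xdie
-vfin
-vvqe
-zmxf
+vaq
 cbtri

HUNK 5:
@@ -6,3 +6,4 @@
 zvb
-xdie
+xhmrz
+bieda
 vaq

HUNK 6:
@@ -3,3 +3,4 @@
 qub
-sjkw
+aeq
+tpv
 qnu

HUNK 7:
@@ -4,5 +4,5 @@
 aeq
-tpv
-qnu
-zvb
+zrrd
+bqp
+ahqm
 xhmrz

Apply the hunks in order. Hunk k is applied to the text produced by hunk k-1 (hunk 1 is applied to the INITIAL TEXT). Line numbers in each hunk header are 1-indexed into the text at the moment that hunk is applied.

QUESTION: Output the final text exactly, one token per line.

Hunk 1: at line 10 remove [xcs,bljjj] add [cbtri,eccic,tzzi] -> 14 lines: eke fjiex wbqf jat qnu zvb zxsyg sun vvqe zmxf cbtri eccic tzzi ivup
Hunk 2: at line 2 remove [wbqf,jat] add [qub,sjkw] -> 14 lines: eke fjiex qub sjkw qnu zvb zxsyg sun vvqe zmxf cbtri eccic tzzi ivup
Hunk 3: at line 5 remove [zxsyg,sun] add [xdie,vfin] -> 14 lines: eke fjiex qub sjkw qnu zvb xdie vfin vvqe zmxf cbtri eccic tzzi ivup
Hunk 4: at line 7 remove [vfin,vvqe,zmxf] add [vaq] -> 12 lines: eke fjiex qub sjkw qnu zvb xdie vaq cbtri eccic tzzi ivup
Hunk 5: at line 6 remove [xdie] add [xhmrz,bieda] -> 13 lines: eke fjiex qub sjkw qnu zvb xhmrz bieda vaq cbtri eccic tzzi ivup
Hunk 6: at line 3 remove [sjkw] add [aeq,tpv] -> 14 lines: eke fjiex qub aeq tpv qnu zvb xhmrz bieda vaq cbtri eccic tzzi ivup
Hunk 7: at line 4 remove [tpv,qnu,zvb] add [zrrd,bqp,ahqm] -> 14 lines: eke fjiex qub aeq zrrd bqp ahqm xhmrz bieda vaq cbtri eccic tzzi ivup

Answer: eke
fjiex
qub
aeq
zrrd
bqp
ahqm
xhmrz
bieda
vaq
cbtri
eccic
tzzi
ivup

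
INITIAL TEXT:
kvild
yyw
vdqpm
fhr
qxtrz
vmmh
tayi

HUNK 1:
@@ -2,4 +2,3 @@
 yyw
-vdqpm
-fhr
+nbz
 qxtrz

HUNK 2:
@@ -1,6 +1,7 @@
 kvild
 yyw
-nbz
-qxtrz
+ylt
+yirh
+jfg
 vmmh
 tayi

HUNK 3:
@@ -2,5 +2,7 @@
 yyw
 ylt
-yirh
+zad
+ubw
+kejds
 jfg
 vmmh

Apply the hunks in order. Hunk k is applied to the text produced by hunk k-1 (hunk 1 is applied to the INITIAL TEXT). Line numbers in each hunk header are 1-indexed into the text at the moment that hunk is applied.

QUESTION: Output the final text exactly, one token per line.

Answer: kvild
yyw
ylt
zad
ubw
kejds
jfg
vmmh
tayi

Derivation:
Hunk 1: at line 2 remove [vdqpm,fhr] add [nbz] -> 6 lines: kvild yyw nbz qxtrz vmmh tayi
Hunk 2: at line 1 remove [nbz,qxtrz] add [ylt,yirh,jfg] -> 7 lines: kvild yyw ylt yirh jfg vmmh tayi
Hunk 3: at line 2 remove [yirh] add [zad,ubw,kejds] -> 9 lines: kvild yyw ylt zad ubw kejds jfg vmmh tayi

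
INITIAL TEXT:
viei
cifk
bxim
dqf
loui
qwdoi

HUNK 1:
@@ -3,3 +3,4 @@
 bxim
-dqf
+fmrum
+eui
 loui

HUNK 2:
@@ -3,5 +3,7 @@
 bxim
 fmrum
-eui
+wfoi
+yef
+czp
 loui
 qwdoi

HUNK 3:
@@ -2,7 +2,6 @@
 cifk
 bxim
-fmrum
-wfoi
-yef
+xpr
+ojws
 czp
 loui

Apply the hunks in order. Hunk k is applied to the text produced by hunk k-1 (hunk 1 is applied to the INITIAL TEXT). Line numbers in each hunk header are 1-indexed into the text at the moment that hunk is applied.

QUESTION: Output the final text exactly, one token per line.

Hunk 1: at line 3 remove [dqf] add [fmrum,eui] -> 7 lines: viei cifk bxim fmrum eui loui qwdoi
Hunk 2: at line 3 remove [eui] add [wfoi,yef,czp] -> 9 lines: viei cifk bxim fmrum wfoi yef czp loui qwdoi
Hunk 3: at line 2 remove [fmrum,wfoi,yef] add [xpr,ojws] -> 8 lines: viei cifk bxim xpr ojws czp loui qwdoi

Answer: viei
cifk
bxim
xpr
ojws
czp
loui
qwdoi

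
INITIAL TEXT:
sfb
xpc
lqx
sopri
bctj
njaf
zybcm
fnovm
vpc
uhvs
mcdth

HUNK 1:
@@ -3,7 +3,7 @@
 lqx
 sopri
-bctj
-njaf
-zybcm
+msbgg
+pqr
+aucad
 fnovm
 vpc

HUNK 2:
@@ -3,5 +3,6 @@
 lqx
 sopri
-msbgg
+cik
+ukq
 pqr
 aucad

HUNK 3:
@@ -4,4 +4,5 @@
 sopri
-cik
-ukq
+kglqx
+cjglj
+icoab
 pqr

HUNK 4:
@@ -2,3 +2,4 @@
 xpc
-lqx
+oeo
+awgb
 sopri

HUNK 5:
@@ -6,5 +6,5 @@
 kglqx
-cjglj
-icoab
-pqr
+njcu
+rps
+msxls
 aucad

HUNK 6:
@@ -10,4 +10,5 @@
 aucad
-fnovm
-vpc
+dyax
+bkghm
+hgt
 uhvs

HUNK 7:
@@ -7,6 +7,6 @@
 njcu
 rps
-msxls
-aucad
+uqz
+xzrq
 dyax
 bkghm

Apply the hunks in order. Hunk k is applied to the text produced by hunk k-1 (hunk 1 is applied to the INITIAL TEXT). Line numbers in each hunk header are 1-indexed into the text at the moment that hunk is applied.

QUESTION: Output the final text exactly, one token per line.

Answer: sfb
xpc
oeo
awgb
sopri
kglqx
njcu
rps
uqz
xzrq
dyax
bkghm
hgt
uhvs
mcdth

Derivation:
Hunk 1: at line 3 remove [bctj,njaf,zybcm] add [msbgg,pqr,aucad] -> 11 lines: sfb xpc lqx sopri msbgg pqr aucad fnovm vpc uhvs mcdth
Hunk 2: at line 3 remove [msbgg] add [cik,ukq] -> 12 lines: sfb xpc lqx sopri cik ukq pqr aucad fnovm vpc uhvs mcdth
Hunk 3: at line 4 remove [cik,ukq] add [kglqx,cjglj,icoab] -> 13 lines: sfb xpc lqx sopri kglqx cjglj icoab pqr aucad fnovm vpc uhvs mcdth
Hunk 4: at line 2 remove [lqx] add [oeo,awgb] -> 14 lines: sfb xpc oeo awgb sopri kglqx cjglj icoab pqr aucad fnovm vpc uhvs mcdth
Hunk 5: at line 6 remove [cjglj,icoab,pqr] add [njcu,rps,msxls] -> 14 lines: sfb xpc oeo awgb sopri kglqx njcu rps msxls aucad fnovm vpc uhvs mcdth
Hunk 6: at line 10 remove [fnovm,vpc] add [dyax,bkghm,hgt] -> 15 lines: sfb xpc oeo awgb sopri kglqx njcu rps msxls aucad dyax bkghm hgt uhvs mcdth
Hunk 7: at line 7 remove [msxls,aucad] add [uqz,xzrq] -> 15 lines: sfb xpc oeo awgb sopri kglqx njcu rps uqz xzrq dyax bkghm hgt uhvs mcdth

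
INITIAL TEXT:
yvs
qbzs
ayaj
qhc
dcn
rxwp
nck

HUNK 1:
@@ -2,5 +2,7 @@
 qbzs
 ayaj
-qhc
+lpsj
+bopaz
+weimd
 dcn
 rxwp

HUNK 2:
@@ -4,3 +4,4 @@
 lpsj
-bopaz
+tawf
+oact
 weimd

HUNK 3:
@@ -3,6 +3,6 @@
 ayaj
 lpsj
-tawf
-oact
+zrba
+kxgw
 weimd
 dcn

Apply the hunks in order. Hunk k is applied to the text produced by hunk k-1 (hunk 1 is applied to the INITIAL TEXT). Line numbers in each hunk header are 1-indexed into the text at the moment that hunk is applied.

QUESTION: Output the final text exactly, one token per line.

Answer: yvs
qbzs
ayaj
lpsj
zrba
kxgw
weimd
dcn
rxwp
nck

Derivation:
Hunk 1: at line 2 remove [qhc] add [lpsj,bopaz,weimd] -> 9 lines: yvs qbzs ayaj lpsj bopaz weimd dcn rxwp nck
Hunk 2: at line 4 remove [bopaz] add [tawf,oact] -> 10 lines: yvs qbzs ayaj lpsj tawf oact weimd dcn rxwp nck
Hunk 3: at line 3 remove [tawf,oact] add [zrba,kxgw] -> 10 lines: yvs qbzs ayaj lpsj zrba kxgw weimd dcn rxwp nck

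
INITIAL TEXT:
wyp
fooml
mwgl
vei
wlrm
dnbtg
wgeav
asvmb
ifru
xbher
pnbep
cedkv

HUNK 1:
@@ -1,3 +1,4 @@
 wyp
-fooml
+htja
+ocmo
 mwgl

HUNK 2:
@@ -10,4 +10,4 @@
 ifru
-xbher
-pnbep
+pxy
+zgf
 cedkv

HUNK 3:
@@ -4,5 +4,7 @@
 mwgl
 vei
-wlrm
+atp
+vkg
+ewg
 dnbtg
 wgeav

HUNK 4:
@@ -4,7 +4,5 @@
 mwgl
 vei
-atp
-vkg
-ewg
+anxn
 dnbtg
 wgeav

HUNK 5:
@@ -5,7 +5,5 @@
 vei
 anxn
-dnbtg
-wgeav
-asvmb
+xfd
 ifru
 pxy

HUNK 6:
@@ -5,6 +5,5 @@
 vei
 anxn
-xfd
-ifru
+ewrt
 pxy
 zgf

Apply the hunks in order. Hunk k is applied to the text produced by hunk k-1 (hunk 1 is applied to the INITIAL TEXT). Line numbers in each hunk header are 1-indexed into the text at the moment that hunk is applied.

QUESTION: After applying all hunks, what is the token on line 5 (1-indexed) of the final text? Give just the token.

Answer: vei

Derivation:
Hunk 1: at line 1 remove [fooml] add [htja,ocmo] -> 13 lines: wyp htja ocmo mwgl vei wlrm dnbtg wgeav asvmb ifru xbher pnbep cedkv
Hunk 2: at line 10 remove [xbher,pnbep] add [pxy,zgf] -> 13 lines: wyp htja ocmo mwgl vei wlrm dnbtg wgeav asvmb ifru pxy zgf cedkv
Hunk 3: at line 4 remove [wlrm] add [atp,vkg,ewg] -> 15 lines: wyp htja ocmo mwgl vei atp vkg ewg dnbtg wgeav asvmb ifru pxy zgf cedkv
Hunk 4: at line 4 remove [atp,vkg,ewg] add [anxn] -> 13 lines: wyp htja ocmo mwgl vei anxn dnbtg wgeav asvmb ifru pxy zgf cedkv
Hunk 5: at line 5 remove [dnbtg,wgeav,asvmb] add [xfd] -> 11 lines: wyp htja ocmo mwgl vei anxn xfd ifru pxy zgf cedkv
Hunk 6: at line 5 remove [xfd,ifru] add [ewrt] -> 10 lines: wyp htja ocmo mwgl vei anxn ewrt pxy zgf cedkv
Final line 5: vei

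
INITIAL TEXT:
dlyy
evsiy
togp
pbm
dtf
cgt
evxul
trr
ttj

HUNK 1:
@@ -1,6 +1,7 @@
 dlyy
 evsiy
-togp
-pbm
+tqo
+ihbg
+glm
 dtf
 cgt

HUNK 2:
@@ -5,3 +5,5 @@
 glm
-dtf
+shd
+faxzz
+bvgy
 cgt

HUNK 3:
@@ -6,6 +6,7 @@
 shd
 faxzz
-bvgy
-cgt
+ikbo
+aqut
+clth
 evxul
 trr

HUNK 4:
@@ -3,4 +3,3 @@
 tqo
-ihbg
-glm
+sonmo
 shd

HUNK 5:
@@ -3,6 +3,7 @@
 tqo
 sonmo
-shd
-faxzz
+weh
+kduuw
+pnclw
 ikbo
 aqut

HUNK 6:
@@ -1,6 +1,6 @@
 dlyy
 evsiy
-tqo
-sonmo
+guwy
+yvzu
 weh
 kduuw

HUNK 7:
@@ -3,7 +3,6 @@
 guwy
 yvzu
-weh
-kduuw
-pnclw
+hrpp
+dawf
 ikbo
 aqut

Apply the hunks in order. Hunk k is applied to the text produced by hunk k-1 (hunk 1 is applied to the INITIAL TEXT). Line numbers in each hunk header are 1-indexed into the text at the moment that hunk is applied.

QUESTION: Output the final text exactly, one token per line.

Answer: dlyy
evsiy
guwy
yvzu
hrpp
dawf
ikbo
aqut
clth
evxul
trr
ttj

Derivation:
Hunk 1: at line 1 remove [togp,pbm] add [tqo,ihbg,glm] -> 10 lines: dlyy evsiy tqo ihbg glm dtf cgt evxul trr ttj
Hunk 2: at line 5 remove [dtf] add [shd,faxzz,bvgy] -> 12 lines: dlyy evsiy tqo ihbg glm shd faxzz bvgy cgt evxul trr ttj
Hunk 3: at line 6 remove [bvgy,cgt] add [ikbo,aqut,clth] -> 13 lines: dlyy evsiy tqo ihbg glm shd faxzz ikbo aqut clth evxul trr ttj
Hunk 4: at line 3 remove [ihbg,glm] add [sonmo] -> 12 lines: dlyy evsiy tqo sonmo shd faxzz ikbo aqut clth evxul trr ttj
Hunk 5: at line 3 remove [shd,faxzz] add [weh,kduuw,pnclw] -> 13 lines: dlyy evsiy tqo sonmo weh kduuw pnclw ikbo aqut clth evxul trr ttj
Hunk 6: at line 1 remove [tqo,sonmo] add [guwy,yvzu] -> 13 lines: dlyy evsiy guwy yvzu weh kduuw pnclw ikbo aqut clth evxul trr ttj
Hunk 7: at line 3 remove [weh,kduuw,pnclw] add [hrpp,dawf] -> 12 lines: dlyy evsiy guwy yvzu hrpp dawf ikbo aqut clth evxul trr ttj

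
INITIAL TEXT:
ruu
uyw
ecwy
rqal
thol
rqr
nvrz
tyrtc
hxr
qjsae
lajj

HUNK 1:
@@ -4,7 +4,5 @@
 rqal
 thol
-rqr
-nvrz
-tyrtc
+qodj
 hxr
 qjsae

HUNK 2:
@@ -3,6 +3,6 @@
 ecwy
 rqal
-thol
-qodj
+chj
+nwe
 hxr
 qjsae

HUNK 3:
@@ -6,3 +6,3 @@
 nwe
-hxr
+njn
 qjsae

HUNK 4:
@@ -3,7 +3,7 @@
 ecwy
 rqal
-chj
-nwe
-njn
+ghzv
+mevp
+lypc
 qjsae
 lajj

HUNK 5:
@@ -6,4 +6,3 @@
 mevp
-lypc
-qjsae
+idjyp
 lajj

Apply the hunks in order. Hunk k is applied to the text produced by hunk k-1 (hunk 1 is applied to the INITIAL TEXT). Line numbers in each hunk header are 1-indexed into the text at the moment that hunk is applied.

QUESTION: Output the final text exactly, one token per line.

Answer: ruu
uyw
ecwy
rqal
ghzv
mevp
idjyp
lajj

Derivation:
Hunk 1: at line 4 remove [rqr,nvrz,tyrtc] add [qodj] -> 9 lines: ruu uyw ecwy rqal thol qodj hxr qjsae lajj
Hunk 2: at line 3 remove [thol,qodj] add [chj,nwe] -> 9 lines: ruu uyw ecwy rqal chj nwe hxr qjsae lajj
Hunk 3: at line 6 remove [hxr] add [njn] -> 9 lines: ruu uyw ecwy rqal chj nwe njn qjsae lajj
Hunk 4: at line 3 remove [chj,nwe,njn] add [ghzv,mevp,lypc] -> 9 lines: ruu uyw ecwy rqal ghzv mevp lypc qjsae lajj
Hunk 5: at line 6 remove [lypc,qjsae] add [idjyp] -> 8 lines: ruu uyw ecwy rqal ghzv mevp idjyp lajj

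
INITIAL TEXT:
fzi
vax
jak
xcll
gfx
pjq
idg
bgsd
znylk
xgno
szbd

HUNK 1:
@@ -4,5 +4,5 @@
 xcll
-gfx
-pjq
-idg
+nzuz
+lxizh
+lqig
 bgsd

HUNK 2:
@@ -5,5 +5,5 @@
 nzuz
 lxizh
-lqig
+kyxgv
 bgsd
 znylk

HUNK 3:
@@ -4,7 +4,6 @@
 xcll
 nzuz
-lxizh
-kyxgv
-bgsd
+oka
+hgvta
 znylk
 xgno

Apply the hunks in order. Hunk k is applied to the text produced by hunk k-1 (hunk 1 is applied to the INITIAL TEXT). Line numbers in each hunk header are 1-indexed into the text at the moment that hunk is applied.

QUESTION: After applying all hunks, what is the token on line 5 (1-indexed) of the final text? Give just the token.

Answer: nzuz

Derivation:
Hunk 1: at line 4 remove [gfx,pjq,idg] add [nzuz,lxizh,lqig] -> 11 lines: fzi vax jak xcll nzuz lxizh lqig bgsd znylk xgno szbd
Hunk 2: at line 5 remove [lqig] add [kyxgv] -> 11 lines: fzi vax jak xcll nzuz lxizh kyxgv bgsd znylk xgno szbd
Hunk 3: at line 4 remove [lxizh,kyxgv,bgsd] add [oka,hgvta] -> 10 lines: fzi vax jak xcll nzuz oka hgvta znylk xgno szbd
Final line 5: nzuz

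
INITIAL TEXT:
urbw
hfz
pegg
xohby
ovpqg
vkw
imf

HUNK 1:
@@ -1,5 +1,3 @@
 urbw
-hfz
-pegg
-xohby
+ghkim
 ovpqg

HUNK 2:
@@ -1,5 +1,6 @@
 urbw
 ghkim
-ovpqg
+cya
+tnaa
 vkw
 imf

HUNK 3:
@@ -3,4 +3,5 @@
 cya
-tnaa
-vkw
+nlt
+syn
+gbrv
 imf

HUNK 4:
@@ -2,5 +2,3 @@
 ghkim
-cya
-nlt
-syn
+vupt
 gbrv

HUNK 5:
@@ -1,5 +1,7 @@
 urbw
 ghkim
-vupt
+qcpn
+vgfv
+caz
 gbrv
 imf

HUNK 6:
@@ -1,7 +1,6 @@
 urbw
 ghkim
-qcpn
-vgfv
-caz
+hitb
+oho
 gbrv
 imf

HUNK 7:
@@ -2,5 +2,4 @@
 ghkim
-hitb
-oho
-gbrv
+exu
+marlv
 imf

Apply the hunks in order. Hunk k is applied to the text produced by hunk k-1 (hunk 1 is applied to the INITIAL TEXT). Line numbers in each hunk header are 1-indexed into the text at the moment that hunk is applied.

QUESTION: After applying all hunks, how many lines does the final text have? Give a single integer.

Answer: 5

Derivation:
Hunk 1: at line 1 remove [hfz,pegg,xohby] add [ghkim] -> 5 lines: urbw ghkim ovpqg vkw imf
Hunk 2: at line 1 remove [ovpqg] add [cya,tnaa] -> 6 lines: urbw ghkim cya tnaa vkw imf
Hunk 3: at line 3 remove [tnaa,vkw] add [nlt,syn,gbrv] -> 7 lines: urbw ghkim cya nlt syn gbrv imf
Hunk 4: at line 2 remove [cya,nlt,syn] add [vupt] -> 5 lines: urbw ghkim vupt gbrv imf
Hunk 5: at line 1 remove [vupt] add [qcpn,vgfv,caz] -> 7 lines: urbw ghkim qcpn vgfv caz gbrv imf
Hunk 6: at line 1 remove [qcpn,vgfv,caz] add [hitb,oho] -> 6 lines: urbw ghkim hitb oho gbrv imf
Hunk 7: at line 2 remove [hitb,oho,gbrv] add [exu,marlv] -> 5 lines: urbw ghkim exu marlv imf
Final line count: 5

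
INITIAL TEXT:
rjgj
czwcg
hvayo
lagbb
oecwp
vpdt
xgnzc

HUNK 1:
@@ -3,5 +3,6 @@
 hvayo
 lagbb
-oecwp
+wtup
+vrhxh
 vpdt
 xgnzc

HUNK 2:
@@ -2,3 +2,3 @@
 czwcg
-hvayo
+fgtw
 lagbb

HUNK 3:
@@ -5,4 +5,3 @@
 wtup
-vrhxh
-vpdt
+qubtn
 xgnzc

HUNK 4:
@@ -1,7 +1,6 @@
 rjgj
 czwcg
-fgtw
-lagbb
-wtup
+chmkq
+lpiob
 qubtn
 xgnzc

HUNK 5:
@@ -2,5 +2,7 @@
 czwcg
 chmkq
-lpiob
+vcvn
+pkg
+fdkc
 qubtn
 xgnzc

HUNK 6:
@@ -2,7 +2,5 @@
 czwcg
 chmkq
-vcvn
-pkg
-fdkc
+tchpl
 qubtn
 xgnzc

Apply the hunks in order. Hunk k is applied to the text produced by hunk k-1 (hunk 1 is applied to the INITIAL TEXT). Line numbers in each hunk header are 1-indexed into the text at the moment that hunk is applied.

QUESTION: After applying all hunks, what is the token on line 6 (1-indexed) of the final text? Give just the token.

Answer: xgnzc

Derivation:
Hunk 1: at line 3 remove [oecwp] add [wtup,vrhxh] -> 8 lines: rjgj czwcg hvayo lagbb wtup vrhxh vpdt xgnzc
Hunk 2: at line 2 remove [hvayo] add [fgtw] -> 8 lines: rjgj czwcg fgtw lagbb wtup vrhxh vpdt xgnzc
Hunk 3: at line 5 remove [vrhxh,vpdt] add [qubtn] -> 7 lines: rjgj czwcg fgtw lagbb wtup qubtn xgnzc
Hunk 4: at line 1 remove [fgtw,lagbb,wtup] add [chmkq,lpiob] -> 6 lines: rjgj czwcg chmkq lpiob qubtn xgnzc
Hunk 5: at line 2 remove [lpiob] add [vcvn,pkg,fdkc] -> 8 lines: rjgj czwcg chmkq vcvn pkg fdkc qubtn xgnzc
Hunk 6: at line 2 remove [vcvn,pkg,fdkc] add [tchpl] -> 6 lines: rjgj czwcg chmkq tchpl qubtn xgnzc
Final line 6: xgnzc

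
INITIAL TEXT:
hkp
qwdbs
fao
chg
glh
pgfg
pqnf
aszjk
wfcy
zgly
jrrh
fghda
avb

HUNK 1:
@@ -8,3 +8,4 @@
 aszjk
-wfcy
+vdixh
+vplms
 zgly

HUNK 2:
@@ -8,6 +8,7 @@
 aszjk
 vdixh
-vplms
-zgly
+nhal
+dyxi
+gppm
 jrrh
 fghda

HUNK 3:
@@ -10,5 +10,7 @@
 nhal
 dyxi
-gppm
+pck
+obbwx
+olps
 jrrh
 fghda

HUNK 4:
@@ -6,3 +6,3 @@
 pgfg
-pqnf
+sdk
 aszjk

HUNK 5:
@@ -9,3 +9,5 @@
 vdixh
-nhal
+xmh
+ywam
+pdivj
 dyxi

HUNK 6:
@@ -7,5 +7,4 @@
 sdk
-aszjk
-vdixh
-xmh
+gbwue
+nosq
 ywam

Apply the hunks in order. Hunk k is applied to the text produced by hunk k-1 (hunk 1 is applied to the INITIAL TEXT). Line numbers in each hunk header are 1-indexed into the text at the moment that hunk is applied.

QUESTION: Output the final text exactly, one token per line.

Answer: hkp
qwdbs
fao
chg
glh
pgfg
sdk
gbwue
nosq
ywam
pdivj
dyxi
pck
obbwx
olps
jrrh
fghda
avb

Derivation:
Hunk 1: at line 8 remove [wfcy] add [vdixh,vplms] -> 14 lines: hkp qwdbs fao chg glh pgfg pqnf aszjk vdixh vplms zgly jrrh fghda avb
Hunk 2: at line 8 remove [vplms,zgly] add [nhal,dyxi,gppm] -> 15 lines: hkp qwdbs fao chg glh pgfg pqnf aszjk vdixh nhal dyxi gppm jrrh fghda avb
Hunk 3: at line 10 remove [gppm] add [pck,obbwx,olps] -> 17 lines: hkp qwdbs fao chg glh pgfg pqnf aszjk vdixh nhal dyxi pck obbwx olps jrrh fghda avb
Hunk 4: at line 6 remove [pqnf] add [sdk] -> 17 lines: hkp qwdbs fao chg glh pgfg sdk aszjk vdixh nhal dyxi pck obbwx olps jrrh fghda avb
Hunk 5: at line 9 remove [nhal] add [xmh,ywam,pdivj] -> 19 lines: hkp qwdbs fao chg glh pgfg sdk aszjk vdixh xmh ywam pdivj dyxi pck obbwx olps jrrh fghda avb
Hunk 6: at line 7 remove [aszjk,vdixh,xmh] add [gbwue,nosq] -> 18 lines: hkp qwdbs fao chg glh pgfg sdk gbwue nosq ywam pdivj dyxi pck obbwx olps jrrh fghda avb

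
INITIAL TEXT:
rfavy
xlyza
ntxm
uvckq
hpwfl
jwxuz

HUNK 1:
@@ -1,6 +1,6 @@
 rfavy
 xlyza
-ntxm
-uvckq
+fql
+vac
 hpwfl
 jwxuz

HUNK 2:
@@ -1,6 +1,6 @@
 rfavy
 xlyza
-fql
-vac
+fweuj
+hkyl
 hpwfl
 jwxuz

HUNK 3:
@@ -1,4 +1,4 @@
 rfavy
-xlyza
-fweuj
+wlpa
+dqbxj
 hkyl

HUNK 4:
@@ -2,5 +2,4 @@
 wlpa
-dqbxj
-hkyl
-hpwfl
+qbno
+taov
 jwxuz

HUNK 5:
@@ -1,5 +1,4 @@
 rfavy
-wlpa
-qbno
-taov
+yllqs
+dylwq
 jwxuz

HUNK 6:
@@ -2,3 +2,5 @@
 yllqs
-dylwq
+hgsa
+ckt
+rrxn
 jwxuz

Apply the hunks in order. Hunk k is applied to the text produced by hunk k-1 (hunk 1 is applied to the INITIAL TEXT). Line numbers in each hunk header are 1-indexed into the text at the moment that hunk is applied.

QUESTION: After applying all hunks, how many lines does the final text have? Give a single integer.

Hunk 1: at line 1 remove [ntxm,uvckq] add [fql,vac] -> 6 lines: rfavy xlyza fql vac hpwfl jwxuz
Hunk 2: at line 1 remove [fql,vac] add [fweuj,hkyl] -> 6 lines: rfavy xlyza fweuj hkyl hpwfl jwxuz
Hunk 3: at line 1 remove [xlyza,fweuj] add [wlpa,dqbxj] -> 6 lines: rfavy wlpa dqbxj hkyl hpwfl jwxuz
Hunk 4: at line 2 remove [dqbxj,hkyl,hpwfl] add [qbno,taov] -> 5 lines: rfavy wlpa qbno taov jwxuz
Hunk 5: at line 1 remove [wlpa,qbno,taov] add [yllqs,dylwq] -> 4 lines: rfavy yllqs dylwq jwxuz
Hunk 6: at line 2 remove [dylwq] add [hgsa,ckt,rrxn] -> 6 lines: rfavy yllqs hgsa ckt rrxn jwxuz
Final line count: 6

Answer: 6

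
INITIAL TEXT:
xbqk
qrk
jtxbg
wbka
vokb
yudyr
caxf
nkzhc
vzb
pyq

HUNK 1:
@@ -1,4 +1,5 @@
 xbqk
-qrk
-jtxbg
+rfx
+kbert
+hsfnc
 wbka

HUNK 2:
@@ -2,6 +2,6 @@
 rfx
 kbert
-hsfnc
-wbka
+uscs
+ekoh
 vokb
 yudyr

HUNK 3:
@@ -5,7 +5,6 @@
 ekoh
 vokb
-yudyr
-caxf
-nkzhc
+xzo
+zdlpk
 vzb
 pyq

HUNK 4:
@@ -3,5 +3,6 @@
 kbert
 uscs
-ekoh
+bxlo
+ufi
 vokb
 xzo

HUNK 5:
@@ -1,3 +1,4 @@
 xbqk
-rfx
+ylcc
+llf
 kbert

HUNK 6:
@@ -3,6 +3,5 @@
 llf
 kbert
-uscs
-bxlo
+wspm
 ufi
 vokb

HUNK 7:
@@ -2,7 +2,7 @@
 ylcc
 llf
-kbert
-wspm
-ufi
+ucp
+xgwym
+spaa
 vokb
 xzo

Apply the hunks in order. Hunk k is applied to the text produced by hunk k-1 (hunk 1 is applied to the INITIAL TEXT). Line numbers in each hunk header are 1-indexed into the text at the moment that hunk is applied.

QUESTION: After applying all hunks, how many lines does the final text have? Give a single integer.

Hunk 1: at line 1 remove [qrk,jtxbg] add [rfx,kbert,hsfnc] -> 11 lines: xbqk rfx kbert hsfnc wbka vokb yudyr caxf nkzhc vzb pyq
Hunk 2: at line 2 remove [hsfnc,wbka] add [uscs,ekoh] -> 11 lines: xbqk rfx kbert uscs ekoh vokb yudyr caxf nkzhc vzb pyq
Hunk 3: at line 5 remove [yudyr,caxf,nkzhc] add [xzo,zdlpk] -> 10 lines: xbqk rfx kbert uscs ekoh vokb xzo zdlpk vzb pyq
Hunk 4: at line 3 remove [ekoh] add [bxlo,ufi] -> 11 lines: xbqk rfx kbert uscs bxlo ufi vokb xzo zdlpk vzb pyq
Hunk 5: at line 1 remove [rfx] add [ylcc,llf] -> 12 lines: xbqk ylcc llf kbert uscs bxlo ufi vokb xzo zdlpk vzb pyq
Hunk 6: at line 3 remove [uscs,bxlo] add [wspm] -> 11 lines: xbqk ylcc llf kbert wspm ufi vokb xzo zdlpk vzb pyq
Hunk 7: at line 2 remove [kbert,wspm,ufi] add [ucp,xgwym,spaa] -> 11 lines: xbqk ylcc llf ucp xgwym spaa vokb xzo zdlpk vzb pyq
Final line count: 11

Answer: 11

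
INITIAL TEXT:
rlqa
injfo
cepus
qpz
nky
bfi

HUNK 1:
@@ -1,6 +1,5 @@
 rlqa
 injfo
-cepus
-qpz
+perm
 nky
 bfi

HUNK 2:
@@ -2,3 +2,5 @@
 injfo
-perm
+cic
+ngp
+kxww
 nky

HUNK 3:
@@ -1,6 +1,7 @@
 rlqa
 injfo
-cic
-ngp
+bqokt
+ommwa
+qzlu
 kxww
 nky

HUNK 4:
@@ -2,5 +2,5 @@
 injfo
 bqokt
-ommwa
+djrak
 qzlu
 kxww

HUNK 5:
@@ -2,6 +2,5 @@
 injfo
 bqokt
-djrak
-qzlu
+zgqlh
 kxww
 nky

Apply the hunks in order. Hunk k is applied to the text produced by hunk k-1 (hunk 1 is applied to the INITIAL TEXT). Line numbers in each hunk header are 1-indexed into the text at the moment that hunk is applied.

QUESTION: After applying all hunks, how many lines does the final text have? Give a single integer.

Answer: 7

Derivation:
Hunk 1: at line 1 remove [cepus,qpz] add [perm] -> 5 lines: rlqa injfo perm nky bfi
Hunk 2: at line 2 remove [perm] add [cic,ngp,kxww] -> 7 lines: rlqa injfo cic ngp kxww nky bfi
Hunk 3: at line 1 remove [cic,ngp] add [bqokt,ommwa,qzlu] -> 8 lines: rlqa injfo bqokt ommwa qzlu kxww nky bfi
Hunk 4: at line 2 remove [ommwa] add [djrak] -> 8 lines: rlqa injfo bqokt djrak qzlu kxww nky bfi
Hunk 5: at line 2 remove [djrak,qzlu] add [zgqlh] -> 7 lines: rlqa injfo bqokt zgqlh kxww nky bfi
Final line count: 7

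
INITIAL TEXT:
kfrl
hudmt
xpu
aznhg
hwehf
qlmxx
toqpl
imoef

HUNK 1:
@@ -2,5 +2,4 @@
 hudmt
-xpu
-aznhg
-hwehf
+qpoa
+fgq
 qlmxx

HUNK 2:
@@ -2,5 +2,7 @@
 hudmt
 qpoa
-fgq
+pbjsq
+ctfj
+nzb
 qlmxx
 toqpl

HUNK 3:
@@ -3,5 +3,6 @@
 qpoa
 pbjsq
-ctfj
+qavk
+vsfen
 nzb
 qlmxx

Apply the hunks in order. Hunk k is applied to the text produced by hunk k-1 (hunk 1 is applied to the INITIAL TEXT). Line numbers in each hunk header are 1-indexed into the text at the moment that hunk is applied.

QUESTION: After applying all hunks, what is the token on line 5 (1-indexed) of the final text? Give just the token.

Hunk 1: at line 2 remove [xpu,aznhg,hwehf] add [qpoa,fgq] -> 7 lines: kfrl hudmt qpoa fgq qlmxx toqpl imoef
Hunk 2: at line 2 remove [fgq] add [pbjsq,ctfj,nzb] -> 9 lines: kfrl hudmt qpoa pbjsq ctfj nzb qlmxx toqpl imoef
Hunk 3: at line 3 remove [ctfj] add [qavk,vsfen] -> 10 lines: kfrl hudmt qpoa pbjsq qavk vsfen nzb qlmxx toqpl imoef
Final line 5: qavk

Answer: qavk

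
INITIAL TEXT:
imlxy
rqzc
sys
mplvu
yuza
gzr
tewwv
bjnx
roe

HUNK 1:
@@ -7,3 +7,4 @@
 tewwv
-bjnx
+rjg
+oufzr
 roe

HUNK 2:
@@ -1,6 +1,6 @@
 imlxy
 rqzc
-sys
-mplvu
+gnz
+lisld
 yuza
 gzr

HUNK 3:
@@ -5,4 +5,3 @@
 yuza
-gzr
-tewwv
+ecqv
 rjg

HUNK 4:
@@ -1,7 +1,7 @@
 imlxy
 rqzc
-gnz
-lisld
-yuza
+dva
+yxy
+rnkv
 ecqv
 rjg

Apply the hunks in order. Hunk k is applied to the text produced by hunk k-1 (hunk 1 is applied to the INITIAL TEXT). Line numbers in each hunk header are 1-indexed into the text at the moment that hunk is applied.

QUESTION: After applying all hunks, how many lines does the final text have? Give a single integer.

Hunk 1: at line 7 remove [bjnx] add [rjg,oufzr] -> 10 lines: imlxy rqzc sys mplvu yuza gzr tewwv rjg oufzr roe
Hunk 2: at line 1 remove [sys,mplvu] add [gnz,lisld] -> 10 lines: imlxy rqzc gnz lisld yuza gzr tewwv rjg oufzr roe
Hunk 3: at line 5 remove [gzr,tewwv] add [ecqv] -> 9 lines: imlxy rqzc gnz lisld yuza ecqv rjg oufzr roe
Hunk 4: at line 1 remove [gnz,lisld,yuza] add [dva,yxy,rnkv] -> 9 lines: imlxy rqzc dva yxy rnkv ecqv rjg oufzr roe
Final line count: 9

Answer: 9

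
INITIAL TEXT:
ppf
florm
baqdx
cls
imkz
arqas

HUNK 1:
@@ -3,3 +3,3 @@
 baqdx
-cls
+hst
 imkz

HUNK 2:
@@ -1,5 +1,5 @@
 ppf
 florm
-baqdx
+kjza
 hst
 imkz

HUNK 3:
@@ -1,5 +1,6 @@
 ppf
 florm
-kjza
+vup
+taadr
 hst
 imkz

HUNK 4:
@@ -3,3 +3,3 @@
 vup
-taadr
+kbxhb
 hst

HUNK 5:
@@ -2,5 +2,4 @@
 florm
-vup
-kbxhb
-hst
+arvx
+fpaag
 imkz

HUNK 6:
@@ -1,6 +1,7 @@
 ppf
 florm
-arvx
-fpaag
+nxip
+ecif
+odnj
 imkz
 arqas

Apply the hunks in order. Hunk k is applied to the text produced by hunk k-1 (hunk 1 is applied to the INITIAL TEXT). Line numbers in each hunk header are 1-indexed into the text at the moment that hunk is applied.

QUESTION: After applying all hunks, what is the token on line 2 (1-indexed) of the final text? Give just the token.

Hunk 1: at line 3 remove [cls] add [hst] -> 6 lines: ppf florm baqdx hst imkz arqas
Hunk 2: at line 1 remove [baqdx] add [kjza] -> 6 lines: ppf florm kjza hst imkz arqas
Hunk 3: at line 1 remove [kjza] add [vup,taadr] -> 7 lines: ppf florm vup taadr hst imkz arqas
Hunk 4: at line 3 remove [taadr] add [kbxhb] -> 7 lines: ppf florm vup kbxhb hst imkz arqas
Hunk 5: at line 2 remove [vup,kbxhb,hst] add [arvx,fpaag] -> 6 lines: ppf florm arvx fpaag imkz arqas
Hunk 6: at line 1 remove [arvx,fpaag] add [nxip,ecif,odnj] -> 7 lines: ppf florm nxip ecif odnj imkz arqas
Final line 2: florm

Answer: florm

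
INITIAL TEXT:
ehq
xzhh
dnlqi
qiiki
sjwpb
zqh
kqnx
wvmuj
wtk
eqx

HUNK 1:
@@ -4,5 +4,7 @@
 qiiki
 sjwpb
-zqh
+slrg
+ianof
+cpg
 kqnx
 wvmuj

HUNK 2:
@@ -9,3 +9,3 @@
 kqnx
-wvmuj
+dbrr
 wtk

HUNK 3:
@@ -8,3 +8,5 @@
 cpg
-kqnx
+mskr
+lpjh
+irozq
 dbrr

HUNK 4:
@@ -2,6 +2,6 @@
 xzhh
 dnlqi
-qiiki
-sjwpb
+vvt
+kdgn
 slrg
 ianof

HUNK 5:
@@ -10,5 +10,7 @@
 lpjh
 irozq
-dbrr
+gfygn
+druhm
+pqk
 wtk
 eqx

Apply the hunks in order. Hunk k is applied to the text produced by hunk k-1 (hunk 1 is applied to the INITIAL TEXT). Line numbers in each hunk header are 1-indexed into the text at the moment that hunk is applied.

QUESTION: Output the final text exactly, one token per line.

Answer: ehq
xzhh
dnlqi
vvt
kdgn
slrg
ianof
cpg
mskr
lpjh
irozq
gfygn
druhm
pqk
wtk
eqx

Derivation:
Hunk 1: at line 4 remove [zqh] add [slrg,ianof,cpg] -> 12 lines: ehq xzhh dnlqi qiiki sjwpb slrg ianof cpg kqnx wvmuj wtk eqx
Hunk 2: at line 9 remove [wvmuj] add [dbrr] -> 12 lines: ehq xzhh dnlqi qiiki sjwpb slrg ianof cpg kqnx dbrr wtk eqx
Hunk 3: at line 8 remove [kqnx] add [mskr,lpjh,irozq] -> 14 lines: ehq xzhh dnlqi qiiki sjwpb slrg ianof cpg mskr lpjh irozq dbrr wtk eqx
Hunk 4: at line 2 remove [qiiki,sjwpb] add [vvt,kdgn] -> 14 lines: ehq xzhh dnlqi vvt kdgn slrg ianof cpg mskr lpjh irozq dbrr wtk eqx
Hunk 5: at line 10 remove [dbrr] add [gfygn,druhm,pqk] -> 16 lines: ehq xzhh dnlqi vvt kdgn slrg ianof cpg mskr lpjh irozq gfygn druhm pqk wtk eqx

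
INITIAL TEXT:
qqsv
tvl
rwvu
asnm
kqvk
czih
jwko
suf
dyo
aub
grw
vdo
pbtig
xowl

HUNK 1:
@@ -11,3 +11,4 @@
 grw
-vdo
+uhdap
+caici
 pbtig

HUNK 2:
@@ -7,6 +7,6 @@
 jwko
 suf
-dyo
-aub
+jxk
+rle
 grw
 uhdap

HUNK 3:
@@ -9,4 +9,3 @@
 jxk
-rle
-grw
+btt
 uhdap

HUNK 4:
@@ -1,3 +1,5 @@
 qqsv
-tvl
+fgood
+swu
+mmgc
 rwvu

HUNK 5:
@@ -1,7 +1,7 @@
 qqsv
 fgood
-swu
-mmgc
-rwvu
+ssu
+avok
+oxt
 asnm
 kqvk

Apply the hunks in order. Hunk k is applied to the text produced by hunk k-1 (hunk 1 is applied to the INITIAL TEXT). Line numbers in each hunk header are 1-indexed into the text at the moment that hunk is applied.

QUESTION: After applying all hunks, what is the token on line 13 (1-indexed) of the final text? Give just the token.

Hunk 1: at line 11 remove [vdo] add [uhdap,caici] -> 15 lines: qqsv tvl rwvu asnm kqvk czih jwko suf dyo aub grw uhdap caici pbtig xowl
Hunk 2: at line 7 remove [dyo,aub] add [jxk,rle] -> 15 lines: qqsv tvl rwvu asnm kqvk czih jwko suf jxk rle grw uhdap caici pbtig xowl
Hunk 3: at line 9 remove [rle,grw] add [btt] -> 14 lines: qqsv tvl rwvu asnm kqvk czih jwko suf jxk btt uhdap caici pbtig xowl
Hunk 4: at line 1 remove [tvl] add [fgood,swu,mmgc] -> 16 lines: qqsv fgood swu mmgc rwvu asnm kqvk czih jwko suf jxk btt uhdap caici pbtig xowl
Hunk 5: at line 1 remove [swu,mmgc,rwvu] add [ssu,avok,oxt] -> 16 lines: qqsv fgood ssu avok oxt asnm kqvk czih jwko suf jxk btt uhdap caici pbtig xowl
Final line 13: uhdap

Answer: uhdap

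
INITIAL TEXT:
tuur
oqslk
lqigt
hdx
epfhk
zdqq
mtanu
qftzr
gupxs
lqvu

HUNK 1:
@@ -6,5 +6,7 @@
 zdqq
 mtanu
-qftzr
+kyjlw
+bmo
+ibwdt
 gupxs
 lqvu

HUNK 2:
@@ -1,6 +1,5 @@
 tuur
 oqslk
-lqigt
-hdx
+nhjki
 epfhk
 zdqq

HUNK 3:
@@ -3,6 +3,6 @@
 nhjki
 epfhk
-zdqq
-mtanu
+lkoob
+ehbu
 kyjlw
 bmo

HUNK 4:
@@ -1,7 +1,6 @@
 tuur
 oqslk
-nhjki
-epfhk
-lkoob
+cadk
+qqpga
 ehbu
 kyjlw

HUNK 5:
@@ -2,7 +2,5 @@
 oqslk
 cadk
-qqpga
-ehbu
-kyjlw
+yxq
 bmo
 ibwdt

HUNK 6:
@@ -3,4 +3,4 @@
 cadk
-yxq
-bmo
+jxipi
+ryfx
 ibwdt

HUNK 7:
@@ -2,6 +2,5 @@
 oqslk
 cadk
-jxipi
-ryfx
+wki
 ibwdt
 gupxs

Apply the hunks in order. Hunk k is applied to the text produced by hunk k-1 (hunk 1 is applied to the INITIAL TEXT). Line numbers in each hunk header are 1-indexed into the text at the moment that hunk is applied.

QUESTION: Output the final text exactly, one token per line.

Answer: tuur
oqslk
cadk
wki
ibwdt
gupxs
lqvu

Derivation:
Hunk 1: at line 6 remove [qftzr] add [kyjlw,bmo,ibwdt] -> 12 lines: tuur oqslk lqigt hdx epfhk zdqq mtanu kyjlw bmo ibwdt gupxs lqvu
Hunk 2: at line 1 remove [lqigt,hdx] add [nhjki] -> 11 lines: tuur oqslk nhjki epfhk zdqq mtanu kyjlw bmo ibwdt gupxs lqvu
Hunk 3: at line 3 remove [zdqq,mtanu] add [lkoob,ehbu] -> 11 lines: tuur oqslk nhjki epfhk lkoob ehbu kyjlw bmo ibwdt gupxs lqvu
Hunk 4: at line 1 remove [nhjki,epfhk,lkoob] add [cadk,qqpga] -> 10 lines: tuur oqslk cadk qqpga ehbu kyjlw bmo ibwdt gupxs lqvu
Hunk 5: at line 2 remove [qqpga,ehbu,kyjlw] add [yxq] -> 8 lines: tuur oqslk cadk yxq bmo ibwdt gupxs lqvu
Hunk 6: at line 3 remove [yxq,bmo] add [jxipi,ryfx] -> 8 lines: tuur oqslk cadk jxipi ryfx ibwdt gupxs lqvu
Hunk 7: at line 2 remove [jxipi,ryfx] add [wki] -> 7 lines: tuur oqslk cadk wki ibwdt gupxs lqvu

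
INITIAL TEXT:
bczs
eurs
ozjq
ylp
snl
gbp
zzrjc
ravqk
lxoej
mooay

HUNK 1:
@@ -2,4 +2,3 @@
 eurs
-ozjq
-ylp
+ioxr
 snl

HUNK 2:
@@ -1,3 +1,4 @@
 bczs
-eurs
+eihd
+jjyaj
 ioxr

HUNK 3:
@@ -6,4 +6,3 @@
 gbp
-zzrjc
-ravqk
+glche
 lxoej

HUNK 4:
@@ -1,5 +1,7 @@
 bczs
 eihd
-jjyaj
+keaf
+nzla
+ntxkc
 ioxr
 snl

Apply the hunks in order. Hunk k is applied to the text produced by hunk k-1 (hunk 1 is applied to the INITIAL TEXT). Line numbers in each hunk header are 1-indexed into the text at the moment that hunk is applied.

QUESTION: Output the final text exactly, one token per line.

Answer: bczs
eihd
keaf
nzla
ntxkc
ioxr
snl
gbp
glche
lxoej
mooay

Derivation:
Hunk 1: at line 2 remove [ozjq,ylp] add [ioxr] -> 9 lines: bczs eurs ioxr snl gbp zzrjc ravqk lxoej mooay
Hunk 2: at line 1 remove [eurs] add [eihd,jjyaj] -> 10 lines: bczs eihd jjyaj ioxr snl gbp zzrjc ravqk lxoej mooay
Hunk 3: at line 6 remove [zzrjc,ravqk] add [glche] -> 9 lines: bczs eihd jjyaj ioxr snl gbp glche lxoej mooay
Hunk 4: at line 1 remove [jjyaj] add [keaf,nzla,ntxkc] -> 11 lines: bczs eihd keaf nzla ntxkc ioxr snl gbp glche lxoej mooay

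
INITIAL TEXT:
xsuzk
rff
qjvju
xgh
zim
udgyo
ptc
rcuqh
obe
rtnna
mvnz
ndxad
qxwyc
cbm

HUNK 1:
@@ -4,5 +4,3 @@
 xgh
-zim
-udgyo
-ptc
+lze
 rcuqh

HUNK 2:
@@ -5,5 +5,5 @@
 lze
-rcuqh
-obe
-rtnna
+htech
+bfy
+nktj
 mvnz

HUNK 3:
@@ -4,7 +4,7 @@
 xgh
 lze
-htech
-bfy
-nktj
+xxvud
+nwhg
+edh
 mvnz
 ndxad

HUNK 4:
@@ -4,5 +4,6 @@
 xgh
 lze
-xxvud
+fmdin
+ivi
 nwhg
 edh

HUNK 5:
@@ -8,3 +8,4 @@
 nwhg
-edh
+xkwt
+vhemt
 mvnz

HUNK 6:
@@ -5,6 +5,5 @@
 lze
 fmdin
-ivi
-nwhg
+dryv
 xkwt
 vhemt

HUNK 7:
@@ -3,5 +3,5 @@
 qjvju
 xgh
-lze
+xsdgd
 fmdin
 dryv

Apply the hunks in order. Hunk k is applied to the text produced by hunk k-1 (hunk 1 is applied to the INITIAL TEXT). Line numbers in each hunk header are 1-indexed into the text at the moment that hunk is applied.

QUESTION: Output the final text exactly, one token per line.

Answer: xsuzk
rff
qjvju
xgh
xsdgd
fmdin
dryv
xkwt
vhemt
mvnz
ndxad
qxwyc
cbm

Derivation:
Hunk 1: at line 4 remove [zim,udgyo,ptc] add [lze] -> 12 lines: xsuzk rff qjvju xgh lze rcuqh obe rtnna mvnz ndxad qxwyc cbm
Hunk 2: at line 5 remove [rcuqh,obe,rtnna] add [htech,bfy,nktj] -> 12 lines: xsuzk rff qjvju xgh lze htech bfy nktj mvnz ndxad qxwyc cbm
Hunk 3: at line 4 remove [htech,bfy,nktj] add [xxvud,nwhg,edh] -> 12 lines: xsuzk rff qjvju xgh lze xxvud nwhg edh mvnz ndxad qxwyc cbm
Hunk 4: at line 4 remove [xxvud] add [fmdin,ivi] -> 13 lines: xsuzk rff qjvju xgh lze fmdin ivi nwhg edh mvnz ndxad qxwyc cbm
Hunk 5: at line 8 remove [edh] add [xkwt,vhemt] -> 14 lines: xsuzk rff qjvju xgh lze fmdin ivi nwhg xkwt vhemt mvnz ndxad qxwyc cbm
Hunk 6: at line 5 remove [ivi,nwhg] add [dryv] -> 13 lines: xsuzk rff qjvju xgh lze fmdin dryv xkwt vhemt mvnz ndxad qxwyc cbm
Hunk 7: at line 3 remove [lze] add [xsdgd] -> 13 lines: xsuzk rff qjvju xgh xsdgd fmdin dryv xkwt vhemt mvnz ndxad qxwyc cbm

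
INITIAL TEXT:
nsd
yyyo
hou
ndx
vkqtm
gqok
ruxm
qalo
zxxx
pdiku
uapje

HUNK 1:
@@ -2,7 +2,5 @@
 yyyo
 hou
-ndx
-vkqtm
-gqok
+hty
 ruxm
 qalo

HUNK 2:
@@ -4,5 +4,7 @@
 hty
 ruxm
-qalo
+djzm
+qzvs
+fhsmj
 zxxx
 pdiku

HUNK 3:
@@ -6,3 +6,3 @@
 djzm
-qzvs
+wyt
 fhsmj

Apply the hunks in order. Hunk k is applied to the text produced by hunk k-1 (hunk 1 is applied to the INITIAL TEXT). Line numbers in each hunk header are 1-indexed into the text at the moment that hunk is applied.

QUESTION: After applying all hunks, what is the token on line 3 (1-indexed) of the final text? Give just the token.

Answer: hou

Derivation:
Hunk 1: at line 2 remove [ndx,vkqtm,gqok] add [hty] -> 9 lines: nsd yyyo hou hty ruxm qalo zxxx pdiku uapje
Hunk 2: at line 4 remove [qalo] add [djzm,qzvs,fhsmj] -> 11 lines: nsd yyyo hou hty ruxm djzm qzvs fhsmj zxxx pdiku uapje
Hunk 3: at line 6 remove [qzvs] add [wyt] -> 11 lines: nsd yyyo hou hty ruxm djzm wyt fhsmj zxxx pdiku uapje
Final line 3: hou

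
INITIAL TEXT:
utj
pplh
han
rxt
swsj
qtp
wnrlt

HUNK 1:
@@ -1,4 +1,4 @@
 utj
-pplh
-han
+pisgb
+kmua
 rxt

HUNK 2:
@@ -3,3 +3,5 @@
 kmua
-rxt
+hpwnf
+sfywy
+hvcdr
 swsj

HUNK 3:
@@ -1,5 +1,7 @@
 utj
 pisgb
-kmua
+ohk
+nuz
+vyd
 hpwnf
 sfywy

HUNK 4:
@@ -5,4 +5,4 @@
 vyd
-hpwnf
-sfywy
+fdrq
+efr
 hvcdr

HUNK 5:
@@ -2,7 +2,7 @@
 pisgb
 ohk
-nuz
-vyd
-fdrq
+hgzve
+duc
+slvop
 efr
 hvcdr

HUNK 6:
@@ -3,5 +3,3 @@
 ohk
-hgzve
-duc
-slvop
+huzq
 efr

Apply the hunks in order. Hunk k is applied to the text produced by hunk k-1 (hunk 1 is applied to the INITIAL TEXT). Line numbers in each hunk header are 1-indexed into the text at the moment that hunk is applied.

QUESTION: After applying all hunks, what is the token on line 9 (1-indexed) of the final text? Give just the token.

Answer: wnrlt

Derivation:
Hunk 1: at line 1 remove [pplh,han] add [pisgb,kmua] -> 7 lines: utj pisgb kmua rxt swsj qtp wnrlt
Hunk 2: at line 3 remove [rxt] add [hpwnf,sfywy,hvcdr] -> 9 lines: utj pisgb kmua hpwnf sfywy hvcdr swsj qtp wnrlt
Hunk 3: at line 1 remove [kmua] add [ohk,nuz,vyd] -> 11 lines: utj pisgb ohk nuz vyd hpwnf sfywy hvcdr swsj qtp wnrlt
Hunk 4: at line 5 remove [hpwnf,sfywy] add [fdrq,efr] -> 11 lines: utj pisgb ohk nuz vyd fdrq efr hvcdr swsj qtp wnrlt
Hunk 5: at line 2 remove [nuz,vyd,fdrq] add [hgzve,duc,slvop] -> 11 lines: utj pisgb ohk hgzve duc slvop efr hvcdr swsj qtp wnrlt
Hunk 6: at line 3 remove [hgzve,duc,slvop] add [huzq] -> 9 lines: utj pisgb ohk huzq efr hvcdr swsj qtp wnrlt
Final line 9: wnrlt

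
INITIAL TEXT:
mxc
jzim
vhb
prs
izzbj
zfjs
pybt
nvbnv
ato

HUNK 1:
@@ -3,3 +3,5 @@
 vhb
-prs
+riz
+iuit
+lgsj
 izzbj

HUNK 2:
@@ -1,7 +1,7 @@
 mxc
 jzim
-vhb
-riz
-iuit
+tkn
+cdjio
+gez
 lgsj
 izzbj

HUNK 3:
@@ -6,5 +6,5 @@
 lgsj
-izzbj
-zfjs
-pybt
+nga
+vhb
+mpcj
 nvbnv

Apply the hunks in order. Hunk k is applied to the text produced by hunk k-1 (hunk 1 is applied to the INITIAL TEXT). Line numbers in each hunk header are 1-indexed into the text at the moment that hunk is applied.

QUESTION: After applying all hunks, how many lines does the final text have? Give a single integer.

Answer: 11

Derivation:
Hunk 1: at line 3 remove [prs] add [riz,iuit,lgsj] -> 11 lines: mxc jzim vhb riz iuit lgsj izzbj zfjs pybt nvbnv ato
Hunk 2: at line 1 remove [vhb,riz,iuit] add [tkn,cdjio,gez] -> 11 lines: mxc jzim tkn cdjio gez lgsj izzbj zfjs pybt nvbnv ato
Hunk 3: at line 6 remove [izzbj,zfjs,pybt] add [nga,vhb,mpcj] -> 11 lines: mxc jzim tkn cdjio gez lgsj nga vhb mpcj nvbnv ato
Final line count: 11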